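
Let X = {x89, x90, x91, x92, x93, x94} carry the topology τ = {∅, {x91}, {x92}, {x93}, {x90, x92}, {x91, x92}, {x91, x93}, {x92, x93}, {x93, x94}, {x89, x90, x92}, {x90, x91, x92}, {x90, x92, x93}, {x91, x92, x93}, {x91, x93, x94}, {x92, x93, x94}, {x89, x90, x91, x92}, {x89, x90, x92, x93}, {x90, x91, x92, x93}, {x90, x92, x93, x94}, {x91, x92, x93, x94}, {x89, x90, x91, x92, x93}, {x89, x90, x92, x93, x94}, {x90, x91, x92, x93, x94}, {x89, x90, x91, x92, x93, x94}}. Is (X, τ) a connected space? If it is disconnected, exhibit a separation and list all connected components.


(X, τ) is disconnected; components = [{x91}, {x93, x94}, {x89, x90, x92}].

Find clopen sets (U ∈ τ with X ∖ U ∈ τ):
  U = ∅, X ∖ U = {x89, x90, x91, x92, x93, x94} — both open, so U is clopen.
  U = {x91}, X ∖ U = {x89, x90, x92, x93, x94} — both open, so U is clopen.
  U = {x93, x94}, X ∖ U = {x89, x90, x91, x92} — both open, so U is clopen.
  U = {x89, x90, x92}, X ∖ U = {x91, x93, x94} — both open, so U is clopen.
  U = {x91, x93, x94}, X ∖ U = {x89, x90, x92} — both open, so U is clopen.
  U = {x89, x90, x91, x92}, X ∖ U = {x93, x94} — both open, so U is clopen.
  U = {x89, x90, x92, x93, x94}, X ∖ U = {x91} — both open, so U is clopen.
  U = {x89, x90, x91, x92, x93, x94}, X ∖ U = ∅ — both open, so U is clopen.
Nontrivial clopen(s) exist: e.g. {x89, x90, x91, x92}. So (X, τ) is disconnected.
Compute connected components by grouping points that agree on all clopens:
  component: {x91}
  component: {x93, x94}
  component: {x89, x90, x92}


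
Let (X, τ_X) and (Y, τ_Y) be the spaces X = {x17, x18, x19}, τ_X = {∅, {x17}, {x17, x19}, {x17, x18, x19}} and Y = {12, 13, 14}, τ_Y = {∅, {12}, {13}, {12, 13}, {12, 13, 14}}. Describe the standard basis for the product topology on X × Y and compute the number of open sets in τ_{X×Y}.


Basis B = {∅ × ∅, {x17} × {12}, {x17} × {13}, {x17} × {12, 13}, {x17, x19} × {12}, {x17, x19} × {13}, {x17} × {12, 13, 14}, {x17, x18, x19} × {12}, {x17, x18, x19} × {13}, {x17, x19} × {12, 13}, {x17, x19} × {12, 13, 14}, {x17, x18, x19} × {12, 13}, {x17, x18, x19} × {12, 13, 14}}; |τ_{X×Y}| = 30.

Enumerate products U × V with U ∈ τ_X, V ∈ τ_Y (deduplicated):
  ∅ × ∅ = {} (∅)
  {x17} × {12} = {(x17,12)}
  {x17} × {13} = {(x17,13)}
  {x17} × {12, 13} = {(x17,12), (x17,13)}
  {x17, x19} × {12} = {(x17,12), (x19,12)}
  {x17, x19} × {13} = {(x17,13), (x19,13)}
  {x17} × {12, 13, 14} = {(x17,12), (x17,13), (x17,14)}
  {x17, x18, x19} × {12} = {(x17,12), (x18,12), (x19,12)}
  {x17, x18, x19} × {13} = {(x17,13), (x18,13), (x19,13)}
  {x17, x19} × {12, 13} = {(x17,12), (x17,13), (x19,12), (x19,13)}
  {x17, x19} × {12, 13, 14} = {(x17,12), (x17,13), (x17,14), (x19,12), (x19,13), (x19,14)}
  {x17, x18, x19} × {12, 13} = {(x17,12), (x17,13), (x18,12), (x18,13), (x19,12), (x19,13)}
  {x17, x18, x19} × {12, 13, 14} = {(x17,12), (x17,13), (x17,14), (x18,12), (x18,13), (x18,14), (x19,12), (x19,13), (x19,14)}
These 13 distinct sets form the basis B.
Close under arbitrary unions to get τ_{X×Y}; counting gives |τ_{X×Y}| = 30.


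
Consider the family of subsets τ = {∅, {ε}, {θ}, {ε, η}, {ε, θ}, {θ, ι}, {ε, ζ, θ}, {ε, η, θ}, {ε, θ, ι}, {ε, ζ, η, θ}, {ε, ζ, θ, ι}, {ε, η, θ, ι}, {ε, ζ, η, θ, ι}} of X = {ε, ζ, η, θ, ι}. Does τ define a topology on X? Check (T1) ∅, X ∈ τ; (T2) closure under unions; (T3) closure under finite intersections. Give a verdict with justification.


τ IS a topology on X.

Axiom (T1): ∅ ∈ τ? Yes; X ∈ τ? Yes.
Axiom (T2/T3): check pairwise unions and intersections of members of τ.
All pairwise intersections and unions checked — each lies in τ. Therefore τ satisfies (T1), (T2), (T3): it IS a topology on X.


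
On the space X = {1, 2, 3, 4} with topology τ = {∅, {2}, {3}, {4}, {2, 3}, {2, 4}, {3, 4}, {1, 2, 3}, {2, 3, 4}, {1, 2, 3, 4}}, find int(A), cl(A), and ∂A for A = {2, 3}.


int(A) = {2, 3}, cl(A) = {1, 2, 3}, ∂A = {1}.

Closed sets in (X, τ) are complements of opens:
  closed(X, τ) = {∅, {1}, {4}, {1, 2}, {1, 3}, {1, 4}, {1, 2, 3}, {1, 2, 4}, {1, 3, 4}, {1, 2, 3, 4}}.
int(A) = ⋃ {U ∈ τ : U ⊆ A}. Opens contained in A: ∅, {2}, {3}, {2, 3}.
Taking the union of these: int(A) = {2, 3}.
cl(A) = ⋂ {C closed : A ⊆ C}. Closed sets containing A: {1, 2, 3}, {1, 2, 3, 4}.
Intersecting these: cl(A) = {1, 2, 3}.
∂A = cl(A) ∖ int(A) = {1, 2, 3} ∖ {2, 3} = {1}.


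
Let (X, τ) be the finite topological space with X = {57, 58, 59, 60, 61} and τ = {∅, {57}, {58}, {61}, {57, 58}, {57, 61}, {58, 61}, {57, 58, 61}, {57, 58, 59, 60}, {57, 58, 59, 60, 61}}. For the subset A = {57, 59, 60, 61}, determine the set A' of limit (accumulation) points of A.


A' = {59, 60}

For each x ∈ X, list the open sets U ∈ τ with x ∈ U, then check whether U ∩ (A ∖ {x}) ≠ ∅ for every such U.
  x = 57: open {57} ∋ x has {57} ∩ (A ∖ {57}) = ∅, so x is NOT a limit point.
  x = 58: open {58} ∋ x has {58} ∩ (A ∖ {58}) = ∅, so x is NOT a limit point.
  x = 59: opens ∋ x are {57, 58, 59, 60}, {57, 58, 59, 60, 61}; each meets A ∖ {59}, so x IS a limit point.
  x = 60: opens ∋ x are {57, 58, 59, 60}, {57, 58, 59, 60, 61}; each meets A ∖ {60}, so x IS a limit point.
  x = 61: open {61} ∋ x has {61} ∩ (A ∖ {61}) = ∅, so x is NOT a limit point.
Collecting: A' = {59, 60}.


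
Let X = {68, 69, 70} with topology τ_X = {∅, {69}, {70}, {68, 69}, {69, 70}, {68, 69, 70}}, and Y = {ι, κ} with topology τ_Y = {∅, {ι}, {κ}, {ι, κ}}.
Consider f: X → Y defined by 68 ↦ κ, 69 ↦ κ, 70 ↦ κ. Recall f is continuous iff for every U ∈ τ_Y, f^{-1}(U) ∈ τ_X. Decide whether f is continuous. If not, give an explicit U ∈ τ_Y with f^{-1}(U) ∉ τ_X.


f IS continuous.

Compute f^{-1}(U) for each U ∈ τ_Y:
  U = ∅: f^{-1}(U) = ∅ ∈ τ_X ✓.
  U = {ι}: f^{-1}(U) = ∅ ∈ τ_X ✓.
  U = {κ}: f^{-1}(U) = {68, 69, 70} ∈ τ_X ✓.
  U = {ι, κ}: f^{-1}(U) = {68, 69, 70} ∈ τ_X ✓.
Every preimage lies in τ_X, so f IS continuous.


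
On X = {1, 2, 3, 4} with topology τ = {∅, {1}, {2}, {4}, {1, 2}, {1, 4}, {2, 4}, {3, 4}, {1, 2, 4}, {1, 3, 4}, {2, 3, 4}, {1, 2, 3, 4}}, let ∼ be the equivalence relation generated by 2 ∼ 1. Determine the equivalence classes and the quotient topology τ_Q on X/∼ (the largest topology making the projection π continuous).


X/∼ = {[1=2], [3], [4]}; |τ_Q| = 6.

Equivalence classes: [1=2], [3], [4].
Quotient map π: X → X/∼ sends 1 ↦ [1=2], 2 ↦ [1=2], 3 ↦ [3], 4 ↦ [4].
For each subset V ⊆ X/∼, compute π^{-1}(V) ⊆ X and check whether π^{-1}(V) ∈ τ. V is open in τ_Q iff π^{-1}(V) ∈ τ.
  V = {}: π^{-1}(V) = ∅ ∈ τ ✓.
  V = {[1=2]}: π^{-1}(V) = {1, 2} ∈ τ ✓.
  V = {[3]}: π^{-1}(V) = {3} ∉ τ ✗.
  V = {[1=2], [3]}: π^{-1}(V) = {1, 2, 3} ∉ τ ✗.
  V = {[4]}: π^{-1}(V) = {4} ∈ τ ✓.
  V = {[1=2], [4]}: π^{-1}(V) = {1, 2, 4} ∈ τ ✓.
  V = {[3], [4]}: π^{-1}(V) = {3, 4} ∈ τ ✓.
  V = {[1=2], [3], [4]}: π^{-1}(V) = {1, 2, 3, 4} ∈ τ ✓.
Open sets in the quotient: τ_Q = {{}, {[1=2]}, {[4]}, {[1=2], [4]}, {[3], [4]}, {[1=2], [3], [4]}} (6 elements).


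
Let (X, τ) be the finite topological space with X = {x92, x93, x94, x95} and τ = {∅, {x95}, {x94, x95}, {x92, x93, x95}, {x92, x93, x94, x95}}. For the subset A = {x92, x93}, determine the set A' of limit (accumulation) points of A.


A' = {x92, x93}

For each x ∈ X, list the open sets U ∈ τ with x ∈ U, then check whether U ∩ (A ∖ {x}) ≠ ∅ for every such U.
  x = x92: opens ∋ x are {x92, x93, x95}, {x92, x93, x94, x95}; each meets A ∖ {x92}, so x IS a limit point.
  x = x93: opens ∋ x are {x92, x93, x95}, {x92, x93, x94, x95}; each meets A ∖ {x93}, so x IS a limit point.
  x = x94: open {x94, x95} ∋ x has {x94, x95} ∩ (A ∖ {x94}) = ∅, so x is NOT a limit point.
  x = x95: open {x95} ∋ x has {x95} ∩ (A ∖ {x95}) = ∅, so x is NOT a limit point.
Collecting: A' = {x92, x93}.


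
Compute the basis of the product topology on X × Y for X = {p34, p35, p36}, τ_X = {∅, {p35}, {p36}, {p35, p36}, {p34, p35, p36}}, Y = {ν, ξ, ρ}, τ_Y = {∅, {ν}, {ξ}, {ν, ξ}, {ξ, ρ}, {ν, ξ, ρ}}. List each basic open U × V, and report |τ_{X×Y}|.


Basis B = {∅ × ∅, {p35} × {ν}, {p35} × {ξ}, {p36} × {ν}, {p36} × {ξ}, {p35} × {ν, ξ}, {p35, p36} × {ν}, {p35} × {ξ, ρ}, {p35, p36} × {ξ}, {p36} × {ν, ξ}, {p36} × {ξ, ρ}, {p34, p35, p36} × {ν}, {p34, p35, p36} × {ξ}, {p35} × {ν, ξ, ρ}, {p36} × {ν, ξ, ρ}, {p35, p36} × {ν, ξ}, {p35, p36} × {ξ, ρ}, {p34, p35, p36} × {ν, ξ}, {p34, p35, p36} × {ξ, ρ}, {p35, p36} × {ν, ξ, ρ}, {p34, p35, p36} × {ν, ξ, ρ}}; |τ_{X×Y}| = 70.

Enumerate products U × V with U ∈ τ_X, V ∈ τ_Y (deduplicated):
  ∅ × ∅ = {} (∅)
  {p35} × {ν} = {(p35,ν)}
  {p35} × {ξ} = {(p35,ξ)}
  {p36} × {ν} = {(p36,ν)}
  {p36} × {ξ} = {(p36,ξ)}
  {p35} × {ν, ξ} = {(p35,ν), (p35,ξ)}
  {p35, p36} × {ν} = {(p35,ν), (p36,ν)}
  {p35} × {ξ, ρ} = {(p35,ξ), (p35,ρ)}
  {p35, p36} × {ξ} = {(p35,ξ), (p36,ξ)}
  {p36} × {ν, ξ} = {(p36,ν), (p36,ξ)}
  {p36} × {ξ, ρ} = {(p36,ξ), (p36,ρ)}
  {p34, p35, p36} × {ν} = {(p34,ν), (p35,ν), (p36,ν)}
  {p34, p35, p36} × {ξ} = {(p34,ξ), (p35,ξ), (p36,ξ)}
  {p35} × {ν, ξ, ρ} = {(p35,ν), (p35,ξ), (p35,ρ)}
  {p36} × {ν, ξ, ρ} = {(p36,ν), (p36,ξ), (p36,ρ)}
  {p35, p36} × {ν, ξ} = {(p35,ν), (p35,ξ), (p36,ν), (p36,ξ)}
  {p35, p36} × {ξ, ρ} = {(p35,ξ), (p35,ρ), (p36,ξ), (p36,ρ)}
  {p34, p35, p36} × {ν, ξ} = {(p34,ν), (p34,ξ), (p35,ν), (p35,ξ), (p36,ν), (p36,ξ)}
  {p34, p35, p36} × {ξ, ρ} = {(p34,ξ), (p34,ρ), (p35,ξ), (p35,ρ), (p36,ξ), (p36,ρ)}
  {p35, p36} × {ν, ξ, ρ} = {(p35,ν), (p35,ξ), (p35,ρ), (p36,ν), (p36,ξ), (p36,ρ)}
  {p34, p35, p36} × {ν, ξ, ρ} = {(p34,ν), (p34,ξ), (p34,ρ), (p35,ν), (p35,ξ), (p35,ρ), (p36,ν), (p36,ξ), (p36,ρ)}
These 21 distinct sets form the basis B.
Close under arbitrary unions to get τ_{X×Y}; counting gives |τ_{X×Y}| = 70.


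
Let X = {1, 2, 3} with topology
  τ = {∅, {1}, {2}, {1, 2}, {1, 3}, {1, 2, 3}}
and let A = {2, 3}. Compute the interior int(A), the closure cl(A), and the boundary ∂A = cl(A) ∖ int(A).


int(A) = {2}, cl(A) = {2, 3}, ∂A = {3}.

Closed sets in (X, τ) are complements of opens:
  closed(X, τ) = {∅, {2}, {3}, {1, 3}, {2, 3}, {1, 2, 3}}.
int(A) = ⋃ {U ∈ τ : U ⊆ A}. Opens contained in A: ∅, {2}.
Taking the union of these: int(A) = {2}.
cl(A) = ⋂ {C closed : A ⊆ C}. Closed sets containing A: {2, 3}, {1, 2, 3}.
Intersecting these: cl(A) = {2, 3}.
∂A = cl(A) ∖ int(A) = {2, 3} ∖ {2} = {3}.


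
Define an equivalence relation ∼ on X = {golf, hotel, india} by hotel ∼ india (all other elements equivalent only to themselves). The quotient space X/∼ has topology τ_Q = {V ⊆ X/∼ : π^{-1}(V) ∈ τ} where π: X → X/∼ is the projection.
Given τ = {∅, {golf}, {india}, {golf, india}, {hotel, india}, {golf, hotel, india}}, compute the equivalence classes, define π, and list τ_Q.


X/∼ = {[golf], [hotel=india]}; |τ_Q| = 4.

Equivalence classes: [golf], [hotel=india].
Quotient map π: X → X/∼ sends golf ↦ [golf], hotel ↦ [hotel=india], india ↦ [hotel=india].
For each subset V ⊆ X/∼, compute π^{-1}(V) ⊆ X and check whether π^{-1}(V) ∈ τ. V is open in τ_Q iff π^{-1}(V) ∈ τ.
  V = {}: π^{-1}(V) = ∅ ∈ τ ✓.
  V = {[golf]}: π^{-1}(V) = {golf} ∈ τ ✓.
  V = {[hotel=india]}: π^{-1}(V) = {hotel, india} ∈ τ ✓.
  V = {[golf], [hotel=india]}: π^{-1}(V) = {golf, hotel, india} ∈ τ ✓.
Open sets in the quotient: τ_Q = {{}, {[golf]}, {[hotel=india]}, {[golf], [hotel=india]}} (4 elements).


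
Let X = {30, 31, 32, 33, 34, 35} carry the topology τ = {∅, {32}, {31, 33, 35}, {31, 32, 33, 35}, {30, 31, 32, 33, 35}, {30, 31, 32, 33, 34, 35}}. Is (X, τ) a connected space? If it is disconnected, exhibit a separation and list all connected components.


(X, τ) is connected.

Find clopen sets (U ∈ τ with X ∖ U ∈ τ):
  U = ∅, X ∖ U = {30, 31, 32, 33, 34, 35} — both open, so U is clopen.
  U = {30, 31, 32, 33, 34, 35}, X ∖ U = ∅ — both open, so U is clopen.
Only trivial clopens (∅ and X) exist, so (X, τ) is connected.
Compute connected components by grouping points that agree on all clopens:
  component: {30, 31, 32, 33, 34, 35}


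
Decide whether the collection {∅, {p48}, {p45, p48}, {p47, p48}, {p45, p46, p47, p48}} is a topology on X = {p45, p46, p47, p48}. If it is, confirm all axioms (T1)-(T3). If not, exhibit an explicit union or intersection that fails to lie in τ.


τ is NOT a topology on X.

Axiom (T1): ∅ ∈ τ? Yes; X ∈ τ? Yes.
Axiom (T2/T3): check pairwise unions and intersections of members of τ.
Counterexample for (T2): {p45, p48} ∪ {p47, p48} = {p45, p47, p48} ∉ τ. Therefore τ is NOT a topology.


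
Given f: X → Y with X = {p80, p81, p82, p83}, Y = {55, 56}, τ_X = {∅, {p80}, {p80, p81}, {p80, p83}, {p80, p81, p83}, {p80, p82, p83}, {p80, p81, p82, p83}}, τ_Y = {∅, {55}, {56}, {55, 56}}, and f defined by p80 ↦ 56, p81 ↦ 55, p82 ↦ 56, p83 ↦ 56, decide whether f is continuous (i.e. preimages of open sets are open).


f is NOT continuous.

Compute f^{-1}(U) for each U ∈ τ_Y:
  U = ∅: f^{-1}(U) = ∅ ∈ τ_X ✓.
  U = {55}: f^{-1}(U) = {p81} ∉ τ_X ✗.
  U = {56}: f^{-1}(U) = {p80, p82, p83} ∈ τ_X ✓.
  U = {55, 56}: f^{-1}(U) = {p80, p81, p82, p83} ∈ τ_X ✓.
Found U = {55} with f^{-1}(U) = {p81} not in τ_X. Therefore f is NOT continuous.


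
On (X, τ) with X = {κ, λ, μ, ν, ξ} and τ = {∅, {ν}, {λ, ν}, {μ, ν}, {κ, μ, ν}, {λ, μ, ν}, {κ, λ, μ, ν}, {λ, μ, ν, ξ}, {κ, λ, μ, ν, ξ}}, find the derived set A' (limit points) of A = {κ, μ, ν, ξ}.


A' = {κ, λ, μ, ξ}

For each x ∈ X, list the open sets U ∈ τ with x ∈ U, then check whether U ∩ (A ∖ {x}) ≠ ∅ for every such U.
  x = κ: opens ∋ x are {κ, μ, ν}, {κ, λ, μ, ν}, {κ, λ, μ, ν, ξ}; each meets A ∖ {κ}, so x IS a limit point.
  x = λ: opens ∋ x are {λ, ν}, {λ, μ, ν}, {κ, λ, μ, ν}, {λ, μ, ν, ξ}, {κ, λ, μ, ν, ξ}; each meets A ∖ {λ}, so x IS a limit point.
  x = μ: opens ∋ x are {μ, ν}, {κ, μ, ν}, {λ, μ, ν}, {κ, λ, μ, ν}, {λ, μ, ν, ξ}, {κ, λ, μ, ν, ξ}; each meets A ∖ {μ}, so x IS a limit point.
  x = ν: open {ν} ∋ x has {ν} ∩ (A ∖ {ν}) = ∅, so x is NOT a limit point.
  x = ξ: opens ∋ x are {λ, μ, ν, ξ}, {κ, λ, μ, ν, ξ}; each meets A ∖ {ξ}, so x IS a limit point.
Collecting: A' = {κ, λ, μ, ξ}.


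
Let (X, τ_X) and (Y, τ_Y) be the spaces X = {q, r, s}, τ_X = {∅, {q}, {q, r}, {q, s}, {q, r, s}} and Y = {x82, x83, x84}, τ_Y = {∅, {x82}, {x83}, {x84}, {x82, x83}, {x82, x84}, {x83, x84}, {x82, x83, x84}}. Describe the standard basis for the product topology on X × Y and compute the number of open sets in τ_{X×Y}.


Basis B = {∅ × ∅, {q} × {x82}, {q} × {x83}, {q} × {x84}, {q} × {x82, x83}, {q} × {x82, x84}, {q, r} × {x82}, {q, s} × {x82}, {q} × {x83, x84}, {q, r} × {x83}, {q, s} × {x83}, {q, r} × {x84}, {q, s} × {x84}, {q} × {x82, x83, x84}, {q, r, s} × {x82}, {q, r, s} × {x83}, {q, r, s} × {x84}, {q, r} × {x82, x83}, {q, s} × {x82, x83}, {q, r} × {x82, x84}, {q, s} × {x82, x84}, {q, r} × {x83, x84}, {q, s} × {x83, x84}, {q, r} × {x82, x83, x84}, {q, s} × {x82, x83, x84}, {q, r, s} × {x82, x83}, {q, r, s} × {x82, x84}, {q, r, s} × {x83, x84}, {q, r, s} × {x82, x83, x84}}; |τ_{X×Y}| = 125.

Enumerate products U × V with U ∈ τ_X, V ∈ τ_Y (deduplicated):
  ∅ × ∅ = {} (∅)
  {q} × {x82} = {(q,x82)}
  {q} × {x83} = {(q,x83)}
  {q} × {x84} = {(q,x84)}
  {q} × {x82, x83} = {(q,x82), (q,x83)}
  {q} × {x82, x84} = {(q,x82), (q,x84)}
  {q, r} × {x82} = {(q,x82), (r,x82)}
  {q, s} × {x82} = {(q,x82), (s,x82)}
  {q} × {x83, x84} = {(q,x83), (q,x84)}
  {q, r} × {x83} = {(q,x83), (r,x83)}
  {q, s} × {x83} = {(q,x83), (s,x83)}
  {q, r} × {x84} = {(q,x84), (r,x84)}
  {q, s} × {x84} = {(q,x84), (s,x84)}
  {q} × {x82, x83, x84} = {(q,x82), (q,x83), (q,x84)}
  {q, r, s} × {x82} = {(q,x82), (r,x82), (s,x82)}
  {q, r, s} × {x83} = {(q,x83), (r,x83), (s,x83)}
  {q, r, s} × {x84} = {(q,x84), (r,x84), (s,x84)}
  {q, r} × {x82, x83} = {(q,x82), (q,x83), (r,x82), (r,x83)}
  {q, s} × {x82, x83} = {(q,x82), (q,x83), (s,x82), (s,x83)}
  {q, r} × {x82, x84} = {(q,x82), (q,x84), (r,x82), (r,x84)}
  {q, s} × {x82, x84} = {(q,x82), (q,x84), (s,x82), (s,x84)}
  {q, r} × {x83, x84} = {(q,x83), (q,x84), (r,x83), (r,x84)}
  {q, s} × {x83, x84} = {(q,x83), (q,x84), (s,x83), (s,x84)}
  {q, r} × {x82, x83, x84} = {(q,x82), (q,x83), (q,x84), (r,x82), (r,x83), (r,x84)}
  {q, s} × {x82, x83, x84} = {(q,x82), (q,x83), (q,x84), (s,x82), (s,x83), (s,x84)}
  {q, r, s} × {x82, x83} = {(q,x82), (q,x83), (r,x82), (r,x83), (s,x82), (s,x83)}
  {q, r, s} × {x82, x84} = {(q,x82), (q,x84), (r,x82), (r,x84), (s,x82), (s,x84)}
  {q, r, s} × {x83, x84} = {(q,x83), (q,x84), (r,x83), (r,x84), (s,x83), (s,x84)}
  {q, r, s} × {x82, x83, x84} = {(q,x82), (q,x83), (q,x84), (r,x82), (r,x83), (r,x84), (s,x82), (s,x83), (s,x84)}
These 29 distinct sets form the basis B.
Close under arbitrary unions to get τ_{X×Y}; counting gives |τ_{X×Y}| = 125.


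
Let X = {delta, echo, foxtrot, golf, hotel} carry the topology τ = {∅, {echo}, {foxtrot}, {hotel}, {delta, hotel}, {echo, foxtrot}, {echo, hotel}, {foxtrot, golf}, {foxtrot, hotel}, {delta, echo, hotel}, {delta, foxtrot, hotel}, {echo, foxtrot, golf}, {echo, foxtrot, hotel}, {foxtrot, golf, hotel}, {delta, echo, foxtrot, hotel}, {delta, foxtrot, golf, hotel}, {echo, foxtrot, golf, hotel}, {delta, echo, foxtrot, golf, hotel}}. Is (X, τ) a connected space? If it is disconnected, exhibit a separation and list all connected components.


(X, τ) is disconnected; components = [{echo}, {delta, hotel}, {foxtrot, golf}].

Find clopen sets (U ∈ τ with X ∖ U ∈ τ):
  U = ∅, X ∖ U = {delta, echo, foxtrot, golf, hotel} — both open, so U is clopen.
  U = {echo}, X ∖ U = {delta, foxtrot, golf, hotel} — both open, so U is clopen.
  U = {delta, hotel}, X ∖ U = {echo, foxtrot, golf} — both open, so U is clopen.
  U = {foxtrot, golf}, X ∖ U = {delta, echo, hotel} — both open, so U is clopen.
  U = {delta, echo, hotel}, X ∖ U = {foxtrot, golf} — both open, so U is clopen.
  U = {echo, foxtrot, golf}, X ∖ U = {delta, hotel} — both open, so U is clopen.
  U = {delta, foxtrot, golf, hotel}, X ∖ U = {echo} — both open, so U is clopen.
  U = {delta, echo, foxtrot, golf, hotel}, X ∖ U = ∅ — both open, so U is clopen.
Nontrivial clopen(s) exist: e.g. {delta, hotel}. So (X, τ) is disconnected.
Compute connected components by grouping points that agree on all clopens:
  component: {echo}
  component: {delta, hotel}
  component: {foxtrot, golf}


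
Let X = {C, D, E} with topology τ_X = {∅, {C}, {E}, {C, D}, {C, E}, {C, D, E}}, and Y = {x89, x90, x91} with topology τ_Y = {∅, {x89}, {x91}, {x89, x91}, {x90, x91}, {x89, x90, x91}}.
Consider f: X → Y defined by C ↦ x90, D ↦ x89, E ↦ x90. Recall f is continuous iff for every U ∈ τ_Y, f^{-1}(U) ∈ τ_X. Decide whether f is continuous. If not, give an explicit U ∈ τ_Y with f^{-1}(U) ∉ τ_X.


f is NOT continuous.

Compute f^{-1}(U) for each U ∈ τ_Y:
  U = ∅: f^{-1}(U) = ∅ ∈ τ_X ✓.
  U = {x89}: f^{-1}(U) = {D} ∉ τ_X ✗.
  U = {x91}: f^{-1}(U) = ∅ ∈ τ_X ✓.
  U = {x89, x91}: f^{-1}(U) = {D} ∉ τ_X ✗.
  U = {x90, x91}: f^{-1}(U) = {C, E} ∈ τ_X ✓.
  U = {x89, x90, x91}: f^{-1}(U) = {C, D, E} ∈ τ_X ✓.
Found U = {x89} with f^{-1}(U) = {D} not in τ_X. Therefore f is NOT continuous.


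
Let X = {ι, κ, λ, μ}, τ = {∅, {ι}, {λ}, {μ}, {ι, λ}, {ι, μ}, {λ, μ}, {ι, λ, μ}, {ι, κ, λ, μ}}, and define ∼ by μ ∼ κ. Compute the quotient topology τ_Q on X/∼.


X/∼ = {[ι], [κ=μ], [λ]}; |τ_Q| = 5.

Equivalence classes: [ι], [κ=μ], [λ].
Quotient map π: X → X/∼ sends ι ↦ [ι], κ ↦ [κ=μ], λ ↦ [λ], μ ↦ [κ=μ].
For each subset V ⊆ X/∼, compute π^{-1}(V) ⊆ X and check whether π^{-1}(V) ∈ τ. V is open in τ_Q iff π^{-1}(V) ∈ τ.
  V = {}: π^{-1}(V) = ∅ ∈ τ ✓.
  V = {[ι]}: π^{-1}(V) = {ι} ∈ τ ✓.
  V = {[κ=μ]}: π^{-1}(V) = {κ, μ} ∉ τ ✗.
  V = {[ι], [κ=μ]}: π^{-1}(V) = {ι, κ, μ} ∉ τ ✗.
  V = {[λ]}: π^{-1}(V) = {λ} ∈ τ ✓.
  V = {[ι], [λ]}: π^{-1}(V) = {ι, λ} ∈ τ ✓.
  V = {[κ=μ], [λ]}: π^{-1}(V) = {κ, λ, μ} ∉ τ ✗.
  V = {[ι], [κ=μ], [λ]}: π^{-1}(V) = {ι, κ, λ, μ} ∈ τ ✓.
Open sets in the quotient: τ_Q = {{}, {[ι]}, {[λ]}, {[ι], [λ]}, {[ι], [κ=μ], [λ]}} (5 elements).


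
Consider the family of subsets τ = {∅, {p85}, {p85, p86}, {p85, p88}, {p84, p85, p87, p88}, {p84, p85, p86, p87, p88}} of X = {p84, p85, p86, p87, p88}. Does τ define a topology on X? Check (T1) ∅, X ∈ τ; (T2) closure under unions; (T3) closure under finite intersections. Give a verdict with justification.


τ is NOT a topology on X.

Axiom (T1): ∅ ∈ τ? Yes; X ∈ τ? Yes.
Axiom (T2/T3): check pairwise unions and intersections of members of τ.
Counterexample for (T2): {p85, p86} ∪ {p85, p88} = {p85, p86, p88} ∉ τ. Therefore τ is NOT a topology.


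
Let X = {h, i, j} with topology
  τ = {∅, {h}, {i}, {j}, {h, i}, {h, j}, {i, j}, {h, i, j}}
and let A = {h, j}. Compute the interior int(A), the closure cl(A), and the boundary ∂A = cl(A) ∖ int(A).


int(A) = {h, j}, cl(A) = {h, j}, ∂A = ∅.

Closed sets in (X, τ) are complements of opens:
  closed(X, τ) = {∅, {h}, {i}, {j}, {h, i}, {h, j}, {i, j}, {h, i, j}}.
int(A) = ⋃ {U ∈ τ : U ⊆ A}. Opens contained in A: ∅, {h}, {j}, {h, j}.
Taking the union of these: int(A) = {h, j}.
cl(A) = ⋂ {C closed : A ⊆ C}. Closed sets containing A: {h, j}, {h, i, j}.
Intersecting these: cl(A) = {h, j}.
∂A = cl(A) ∖ int(A) = {h, j} ∖ {h, j} = ∅.


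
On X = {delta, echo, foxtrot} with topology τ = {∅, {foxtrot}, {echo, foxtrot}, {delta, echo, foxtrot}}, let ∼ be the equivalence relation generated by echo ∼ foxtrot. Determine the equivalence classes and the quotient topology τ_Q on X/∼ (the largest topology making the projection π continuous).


X/∼ = {[delta], [echo=foxtrot]}; |τ_Q| = 3.

Equivalence classes: [delta], [echo=foxtrot].
Quotient map π: X → X/∼ sends delta ↦ [delta], echo ↦ [echo=foxtrot], foxtrot ↦ [echo=foxtrot].
For each subset V ⊆ X/∼, compute π^{-1}(V) ⊆ X and check whether π^{-1}(V) ∈ τ. V is open in τ_Q iff π^{-1}(V) ∈ τ.
  V = {}: π^{-1}(V) = ∅ ∈ τ ✓.
  V = {[delta]}: π^{-1}(V) = {delta} ∉ τ ✗.
  V = {[echo=foxtrot]}: π^{-1}(V) = {echo, foxtrot} ∈ τ ✓.
  V = {[delta], [echo=foxtrot]}: π^{-1}(V) = {delta, echo, foxtrot} ∈ τ ✓.
Open sets in the quotient: τ_Q = {{}, {[echo=foxtrot]}, {[delta], [echo=foxtrot]}} (3 elements).


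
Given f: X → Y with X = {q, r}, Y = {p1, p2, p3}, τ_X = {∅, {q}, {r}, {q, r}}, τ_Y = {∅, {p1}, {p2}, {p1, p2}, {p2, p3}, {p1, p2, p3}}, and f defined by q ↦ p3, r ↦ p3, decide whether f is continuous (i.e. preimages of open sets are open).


f IS continuous.

Compute f^{-1}(U) for each U ∈ τ_Y:
  U = ∅: f^{-1}(U) = ∅ ∈ τ_X ✓.
  U = {p1}: f^{-1}(U) = ∅ ∈ τ_X ✓.
  U = {p2}: f^{-1}(U) = ∅ ∈ τ_X ✓.
  U = {p1, p2}: f^{-1}(U) = ∅ ∈ τ_X ✓.
  U = {p2, p3}: f^{-1}(U) = {q, r} ∈ τ_X ✓.
  U = {p1, p2, p3}: f^{-1}(U) = {q, r} ∈ τ_X ✓.
Every preimage lies in τ_X, so f IS continuous.


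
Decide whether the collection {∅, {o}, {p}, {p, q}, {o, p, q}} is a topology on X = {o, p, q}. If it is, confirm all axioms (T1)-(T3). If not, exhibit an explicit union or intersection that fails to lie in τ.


τ is NOT a topology on X.

Axiom (T1): ∅ ∈ τ? Yes; X ∈ τ? Yes.
Axiom (T2/T3): check pairwise unions and intersections of members of τ.
Counterexample for (T2): {o} ∪ {p} = {o, p} ∉ τ. Therefore τ is NOT a topology.


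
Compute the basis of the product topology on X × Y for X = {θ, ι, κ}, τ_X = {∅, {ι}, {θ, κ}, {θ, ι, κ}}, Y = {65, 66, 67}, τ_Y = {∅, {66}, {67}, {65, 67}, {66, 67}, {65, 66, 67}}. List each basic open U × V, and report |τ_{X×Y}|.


Basis B = {∅ × ∅, {ι} × {66}, {ι} × {67}, {θ, κ} × {66}, {θ, κ} × {67}, {ι} × {65, 67}, {ι} × {66, 67}, {θ, ι, κ} × {66}, {θ, ι, κ} × {67}, {ι} × {65, 66, 67}, {θ, κ} × {65, 67}, {θ, κ} × {66, 67}, {θ, κ} × {65, 66, 67}, {θ, ι, κ} × {65, 67}, {θ, ι, κ} × {66, 67}, {θ, ι, κ} × {65, 66, 67}}; |τ_{X×Y}| = 36.

Enumerate products U × V with U ∈ τ_X, V ∈ τ_Y (deduplicated):
  ∅ × ∅ = {} (∅)
  {ι} × {66} = {(ι,66)}
  {ι} × {67} = {(ι,67)}
  {θ, κ} × {66} = {(θ,66), (κ,66)}
  {θ, κ} × {67} = {(θ,67), (κ,67)}
  {ι} × {65, 67} = {(ι,65), (ι,67)}
  {ι} × {66, 67} = {(ι,66), (ι,67)}
  {θ, ι, κ} × {66} = {(θ,66), (ι,66), (κ,66)}
  {θ, ι, κ} × {67} = {(θ,67), (ι,67), (κ,67)}
  {ι} × {65, 66, 67} = {(ι,65), (ι,66), (ι,67)}
  {θ, κ} × {65, 67} = {(θ,65), (θ,67), (κ,65), (κ,67)}
  {θ, κ} × {66, 67} = {(θ,66), (θ,67), (κ,66), (κ,67)}
  {θ, κ} × {65, 66, 67} = {(θ,65), (θ,66), (θ,67), (κ,65), (κ,66), (κ,67)}
  {θ, ι, κ} × {65, 67} = {(θ,65), (θ,67), (ι,65), (ι,67), (κ,65), (κ,67)}
  {θ, ι, κ} × {66, 67} = {(θ,66), (θ,67), (ι,66), (ι,67), (κ,66), (κ,67)}
  {θ, ι, κ} × {65, 66, 67} = {(θ,65), (θ,66), (θ,67), (ι,65), (ι,66), (ι,67), (κ,65), (κ,66), (κ,67)}
These 16 distinct sets form the basis B.
Close under arbitrary unions to get τ_{X×Y}; counting gives |τ_{X×Y}| = 36.


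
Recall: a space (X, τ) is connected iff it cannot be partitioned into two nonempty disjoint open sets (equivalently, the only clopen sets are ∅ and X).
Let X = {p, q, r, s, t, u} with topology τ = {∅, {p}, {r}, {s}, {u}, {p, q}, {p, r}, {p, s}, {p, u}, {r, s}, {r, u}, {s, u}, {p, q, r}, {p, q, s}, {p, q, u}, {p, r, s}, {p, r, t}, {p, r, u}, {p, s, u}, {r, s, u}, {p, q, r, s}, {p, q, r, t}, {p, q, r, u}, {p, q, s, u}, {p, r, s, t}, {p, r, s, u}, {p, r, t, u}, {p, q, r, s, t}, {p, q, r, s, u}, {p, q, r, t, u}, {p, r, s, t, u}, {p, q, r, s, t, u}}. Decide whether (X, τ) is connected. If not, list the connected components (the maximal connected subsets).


(X, τ) is disconnected; components = [{s}, {u}, {p, q, r, t}].

Find clopen sets (U ∈ τ with X ∖ U ∈ τ):
  U = ∅, X ∖ U = {p, q, r, s, t, u} — both open, so U is clopen.
  U = {s}, X ∖ U = {p, q, r, t, u} — both open, so U is clopen.
  U = {u}, X ∖ U = {p, q, r, s, t} — both open, so U is clopen.
  U = {s, u}, X ∖ U = {p, q, r, t} — both open, so U is clopen.
  U = {p, q, r, t}, X ∖ U = {s, u} — both open, so U is clopen.
  U = {p, q, r, s, t}, X ∖ U = {u} — both open, so U is clopen.
  U = {p, q, r, t, u}, X ∖ U = {s} — both open, so U is clopen.
  U = {p, q, r, s, t, u}, X ∖ U = ∅ — both open, so U is clopen.
Nontrivial clopen(s) exist: e.g. {s, u}. So (X, τ) is disconnected.
Compute connected components by grouping points that agree on all clopens:
  component: {s}
  component: {u}
  component: {p, q, r, t}


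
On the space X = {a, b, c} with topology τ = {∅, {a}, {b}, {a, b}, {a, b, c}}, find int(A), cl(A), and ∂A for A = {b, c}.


int(A) = {b}, cl(A) = {b, c}, ∂A = {c}.

Closed sets in (X, τ) are complements of opens:
  closed(X, τ) = {∅, {c}, {a, c}, {b, c}, {a, b, c}}.
int(A) = ⋃ {U ∈ τ : U ⊆ A}. Opens contained in A: ∅, {b}.
Taking the union of these: int(A) = {b}.
cl(A) = ⋂ {C closed : A ⊆ C}. Closed sets containing A: {b, c}, {a, b, c}.
Intersecting these: cl(A) = {b, c}.
∂A = cl(A) ∖ int(A) = {b, c} ∖ {b} = {c}.


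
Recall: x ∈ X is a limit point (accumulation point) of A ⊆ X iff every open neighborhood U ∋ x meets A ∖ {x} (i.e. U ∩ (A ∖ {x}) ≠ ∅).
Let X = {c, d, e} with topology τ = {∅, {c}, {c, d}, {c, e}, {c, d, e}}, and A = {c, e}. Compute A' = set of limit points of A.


A' = {d, e}

For each x ∈ X, list the open sets U ∈ τ with x ∈ U, then check whether U ∩ (A ∖ {x}) ≠ ∅ for every such U.
  x = c: open {c} ∋ x has {c} ∩ (A ∖ {c}) = ∅, so x is NOT a limit point.
  x = d: opens ∋ x are {c, d}, {c, d, e}; each meets A ∖ {d}, so x IS a limit point.
  x = e: opens ∋ x are {c, e}, {c, d, e}; each meets A ∖ {e}, so x IS a limit point.
Collecting: A' = {d, e}.


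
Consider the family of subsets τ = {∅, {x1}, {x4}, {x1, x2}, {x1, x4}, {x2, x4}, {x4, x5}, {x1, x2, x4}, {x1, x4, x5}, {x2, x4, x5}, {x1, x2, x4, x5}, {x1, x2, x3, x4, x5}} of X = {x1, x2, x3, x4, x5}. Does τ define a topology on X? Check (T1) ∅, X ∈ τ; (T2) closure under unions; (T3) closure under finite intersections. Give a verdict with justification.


τ is NOT a topology on X.

Axiom (T1): ∅ ∈ τ? Yes; X ∈ τ? Yes.
Axiom (T2/T3): check pairwise unions and intersections of members of τ.
Counterexample for (T3): {x1, x2} ∩ {x2, x4} = {x2} ∉ τ. Therefore τ is NOT a topology.


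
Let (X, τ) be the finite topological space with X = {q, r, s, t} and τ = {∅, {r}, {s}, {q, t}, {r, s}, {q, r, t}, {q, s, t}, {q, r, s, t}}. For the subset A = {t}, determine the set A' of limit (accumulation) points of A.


A' = {q}

For each x ∈ X, list the open sets U ∈ τ with x ∈ U, then check whether U ∩ (A ∖ {x}) ≠ ∅ for every such U.
  x = q: opens ∋ x are {q, t}, {q, r, t}, {q, s, t}, {q, r, s, t}; each meets A ∖ {q}, so x IS a limit point.
  x = r: open {r} ∋ x has {r} ∩ (A ∖ {r}) = ∅, so x is NOT a limit point.
  x = s: open {s} ∋ x has {s} ∩ (A ∖ {s}) = ∅, so x is NOT a limit point.
  x = t: open {q, t} ∋ x has {q, t} ∩ (A ∖ {t}) = ∅, so x is NOT a limit point.
Collecting: A' = {q}.


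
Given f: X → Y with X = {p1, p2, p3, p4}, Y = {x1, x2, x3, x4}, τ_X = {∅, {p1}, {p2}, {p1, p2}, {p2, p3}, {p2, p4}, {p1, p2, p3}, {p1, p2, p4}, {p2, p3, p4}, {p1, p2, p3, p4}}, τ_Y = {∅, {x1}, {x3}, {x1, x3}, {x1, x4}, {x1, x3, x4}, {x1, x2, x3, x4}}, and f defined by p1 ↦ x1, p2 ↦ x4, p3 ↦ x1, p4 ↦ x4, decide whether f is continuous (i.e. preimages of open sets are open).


f is NOT continuous.

Compute f^{-1}(U) for each U ∈ τ_Y:
  U = ∅: f^{-1}(U) = ∅ ∈ τ_X ✓.
  U = {x1}: f^{-1}(U) = {p1, p3} ∉ τ_X ✗.
  U = {x3}: f^{-1}(U) = ∅ ∈ τ_X ✓.
  U = {x1, x3}: f^{-1}(U) = {p1, p3} ∉ τ_X ✗.
  U = {x1, x4}: f^{-1}(U) = {p1, p2, p3, p4} ∈ τ_X ✓.
  U = {x1, x3, x4}: f^{-1}(U) = {p1, p2, p3, p4} ∈ τ_X ✓.
  U = {x1, x2, x3, x4}: f^{-1}(U) = {p1, p2, p3, p4} ∈ τ_X ✓.
Found U = {x1} with f^{-1}(U) = {p1, p3} not in τ_X. Therefore f is NOT continuous.


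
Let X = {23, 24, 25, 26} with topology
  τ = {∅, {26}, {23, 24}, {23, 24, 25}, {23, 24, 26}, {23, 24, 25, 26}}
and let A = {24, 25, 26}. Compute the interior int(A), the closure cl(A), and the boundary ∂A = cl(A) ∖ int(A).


int(A) = {26}, cl(A) = {23, 24, 25, 26}, ∂A = {23, 24, 25}.

Closed sets in (X, τ) are complements of opens:
  closed(X, τ) = {∅, {25}, {26}, {25, 26}, {23, 24, 25}, {23, 24, 25, 26}}.
int(A) = ⋃ {U ∈ τ : U ⊆ A}. Opens contained in A: ∅, {26}.
Taking the union of these: int(A) = {26}.
cl(A) = ⋂ {C closed : A ⊆ C}. Closed sets containing A: {23, 24, 25, 26}.
Intersecting these: cl(A) = {23, 24, 25, 26}.
∂A = cl(A) ∖ int(A) = {23, 24, 25, 26} ∖ {26} = {23, 24, 25}.


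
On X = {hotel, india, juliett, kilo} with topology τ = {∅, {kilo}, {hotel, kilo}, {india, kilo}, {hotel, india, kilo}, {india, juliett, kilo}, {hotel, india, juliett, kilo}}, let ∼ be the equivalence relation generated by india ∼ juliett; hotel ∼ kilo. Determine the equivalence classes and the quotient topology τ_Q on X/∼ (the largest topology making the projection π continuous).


X/∼ = {[hotel=kilo], [india=juliett]}; |τ_Q| = 3.

Equivalence classes: [hotel=kilo], [india=juliett].
Quotient map π: X → X/∼ sends hotel ↦ [hotel=kilo], india ↦ [india=juliett], juliett ↦ [india=juliett], kilo ↦ [hotel=kilo].
For each subset V ⊆ X/∼, compute π^{-1}(V) ⊆ X and check whether π^{-1}(V) ∈ τ. V is open in τ_Q iff π^{-1}(V) ∈ τ.
  V = {}: π^{-1}(V) = ∅ ∈ τ ✓.
  V = {[hotel=kilo]}: π^{-1}(V) = {hotel, kilo} ∈ τ ✓.
  V = {[india=juliett]}: π^{-1}(V) = {india, juliett} ∉ τ ✗.
  V = {[hotel=kilo], [india=juliett]}: π^{-1}(V) = {hotel, india, juliett, kilo} ∈ τ ✓.
Open sets in the quotient: τ_Q = {{}, {[hotel=kilo]}, {[hotel=kilo], [india=juliett]}} (3 elements).


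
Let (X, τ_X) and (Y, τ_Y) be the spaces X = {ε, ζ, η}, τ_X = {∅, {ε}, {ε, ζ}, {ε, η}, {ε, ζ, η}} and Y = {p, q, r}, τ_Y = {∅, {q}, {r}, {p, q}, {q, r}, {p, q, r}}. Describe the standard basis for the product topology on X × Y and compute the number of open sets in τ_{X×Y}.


Basis B = {∅ × ∅, {ε} × {q}, {ε} × {r}, {ε} × {p, q}, {ε} × {q, r}, {ε, ζ} × {q}, {ε, η} × {q}, {ε, ζ} × {r}, {ε, η} × {r}, {ε} × {p, q, r}, {ε, ζ, η} × {q}, {ε, ζ, η} × {r}, {ε, ζ} × {p, q}, {ε, η} × {p, q}, {ε, ζ} × {q, r}, {ε, η} × {q, r}, {ε, ζ} × {p, q, r}, {ε, η} × {p, q, r}, {ε, ζ, η} × {p, q}, {ε, ζ, η} × {q, r}, {ε, ζ, η} × {p, q, r}}; |τ_{X×Y}| = 70.

Enumerate products U × V with U ∈ τ_X, V ∈ τ_Y (deduplicated):
  ∅ × ∅ = {} (∅)
  {ε} × {q} = {(ε,q)}
  {ε} × {r} = {(ε,r)}
  {ε} × {p, q} = {(ε,p), (ε,q)}
  {ε} × {q, r} = {(ε,q), (ε,r)}
  {ε, ζ} × {q} = {(ε,q), (ζ,q)}
  {ε, η} × {q} = {(ε,q), (η,q)}
  {ε, ζ} × {r} = {(ε,r), (ζ,r)}
  {ε, η} × {r} = {(ε,r), (η,r)}
  {ε} × {p, q, r} = {(ε,p), (ε,q), (ε,r)}
  {ε, ζ, η} × {q} = {(ε,q), (ζ,q), (η,q)}
  {ε, ζ, η} × {r} = {(ε,r), (ζ,r), (η,r)}
  {ε, ζ} × {p, q} = {(ε,p), (ε,q), (ζ,p), (ζ,q)}
  {ε, η} × {p, q} = {(ε,p), (ε,q), (η,p), (η,q)}
  {ε, ζ} × {q, r} = {(ε,q), (ε,r), (ζ,q), (ζ,r)}
  {ε, η} × {q, r} = {(ε,q), (ε,r), (η,q), (η,r)}
  {ε, ζ} × {p, q, r} = {(ε,p), (ε,q), (ε,r), (ζ,p), (ζ,q), (ζ,r)}
  {ε, η} × {p, q, r} = {(ε,p), (ε,q), (ε,r), (η,p), (η,q), (η,r)}
  {ε, ζ, η} × {p, q} = {(ε,p), (ε,q), (ζ,p), (ζ,q), (η,p), (η,q)}
  {ε, ζ, η} × {q, r} = {(ε,q), (ε,r), (ζ,q), (ζ,r), (η,q), (η,r)}
  {ε, ζ, η} × {p, q, r} = {(ε,p), (ε,q), (ε,r), (ζ,p), (ζ,q), (ζ,r), (η,p), (η,q), (η,r)}
These 21 distinct sets form the basis B.
Close under arbitrary unions to get τ_{X×Y}; counting gives |τ_{X×Y}| = 70.


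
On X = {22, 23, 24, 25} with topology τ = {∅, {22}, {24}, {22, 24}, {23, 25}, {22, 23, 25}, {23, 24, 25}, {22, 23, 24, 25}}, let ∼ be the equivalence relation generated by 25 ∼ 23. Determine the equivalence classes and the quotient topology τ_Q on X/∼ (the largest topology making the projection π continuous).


X/∼ = {[22], [23=25], [24]}; |τ_Q| = 8.

Equivalence classes: [22], [23=25], [24].
Quotient map π: X → X/∼ sends 22 ↦ [22], 23 ↦ [23=25], 24 ↦ [24], 25 ↦ [23=25].
For each subset V ⊆ X/∼, compute π^{-1}(V) ⊆ X and check whether π^{-1}(V) ∈ τ. V is open in τ_Q iff π^{-1}(V) ∈ τ.
  V = {}: π^{-1}(V) = ∅ ∈ τ ✓.
  V = {[22]}: π^{-1}(V) = {22} ∈ τ ✓.
  V = {[23=25]}: π^{-1}(V) = {23, 25} ∈ τ ✓.
  V = {[22], [23=25]}: π^{-1}(V) = {22, 23, 25} ∈ τ ✓.
  V = {[24]}: π^{-1}(V) = {24} ∈ τ ✓.
  V = {[22], [24]}: π^{-1}(V) = {22, 24} ∈ τ ✓.
  V = {[23=25], [24]}: π^{-1}(V) = {23, 24, 25} ∈ τ ✓.
  V = {[22], [23=25], [24]}: π^{-1}(V) = {22, 23, 24, 25} ∈ τ ✓.
Open sets in the quotient: τ_Q = {{}, {[22]}, {[23=25]}, {[22], [23=25]}, {[24]}, {[22], [24]}, {[23=25], [24]}, {[22], [23=25], [24]}} (8 elements).


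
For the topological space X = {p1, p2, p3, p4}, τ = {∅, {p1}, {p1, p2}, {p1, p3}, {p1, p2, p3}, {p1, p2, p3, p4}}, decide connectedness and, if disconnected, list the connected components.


(X, τ) is connected.

Find clopen sets (U ∈ τ with X ∖ U ∈ τ):
  U = ∅, X ∖ U = {p1, p2, p3, p4} — both open, so U is clopen.
  U = {p1, p2, p3, p4}, X ∖ U = ∅ — both open, so U is clopen.
Only trivial clopens (∅ and X) exist, so (X, τ) is connected.
Compute connected components by grouping points that agree on all clopens:
  component: {p1, p2, p3, p4}


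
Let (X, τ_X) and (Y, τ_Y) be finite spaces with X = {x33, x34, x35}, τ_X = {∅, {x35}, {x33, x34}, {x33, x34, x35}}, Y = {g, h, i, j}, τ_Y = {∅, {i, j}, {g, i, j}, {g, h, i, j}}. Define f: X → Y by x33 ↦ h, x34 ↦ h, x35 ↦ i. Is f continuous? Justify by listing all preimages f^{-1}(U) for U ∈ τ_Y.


f IS continuous.

Compute f^{-1}(U) for each U ∈ τ_Y:
  U = ∅: f^{-1}(U) = ∅ ∈ τ_X ✓.
  U = {i, j}: f^{-1}(U) = {x35} ∈ τ_X ✓.
  U = {g, i, j}: f^{-1}(U) = {x35} ∈ τ_X ✓.
  U = {g, h, i, j}: f^{-1}(U) = {x33, x34, x35} ∈ τ_X ✓.
Every preimage lies in τ_X, so f IS continuous.


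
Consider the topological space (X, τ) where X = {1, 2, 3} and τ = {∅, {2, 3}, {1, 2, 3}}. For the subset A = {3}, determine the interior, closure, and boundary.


int(A) = ∅, cl(A) = {1, 2, 3}, ∂A = {1, 2, 3}.

Closed sets in (X, τ) are complements of opens:
  closed(X, τ) = {∅, {1}, {1, 2, 3}}.
int(A) = ⋃ {U ∈ τ : U ⊆ A}. Opens contained in A: ∅.
Taking the union of these: int(A) = ∅.
cl(A) = ⋂ {C closed : A ⊆ C}. Closed sets containing A: {1, 2, 3}.
Intersecting these: cl(A) = {1, 2, 3}.
∂A = cl(A) ∖ int(A) = {1, 2, 3} ∖ ∅ = {1, 2, 3}.


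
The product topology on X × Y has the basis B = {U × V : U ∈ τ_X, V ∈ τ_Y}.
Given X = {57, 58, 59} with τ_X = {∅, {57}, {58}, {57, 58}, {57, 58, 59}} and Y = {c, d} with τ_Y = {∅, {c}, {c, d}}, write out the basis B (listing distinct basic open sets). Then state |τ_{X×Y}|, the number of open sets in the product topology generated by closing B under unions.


Basis B = {∅ × ∅, {57} × {c}, {58} × {c}, {57} × {c, d}, {57, 58} × {c}, {58} × {c, d}, {57, 58, 59} × {c}, {57, 58} × {c, d}, {57, 58, 59} × {c, d}}; |τ_{X×Y}| = 14.

Enumerate products U × V with U ∈ τ_X, V ∈ τ_Y (deduplicated):
  ∅ × ∅ = {} (∅)
  {57} × {c} = {(57,c)}
  {58} × {c} = {(58,c)}
  {57} × {c, d} = {(57,c), (57,d)}
  {57, 58} × {c} = {(57,c), (58,c)}
  {58} × {c, d} = {(58,c), (58,d)}
  {57, 58, 59} × {c} = {(57,c), (58,c), (59,c)}
  {57, 58} × {c, d} = {(57,c), (57,d), (58,c), (58,d)}
  {57, 58, 59} × {c, d} = {(57,c), (57,d), (58,c), (58,d), (59,c), (59,d)}
These 9 distinct sets form the basis B.
Close under arbitrary unions to get τ_{X×Y}; counting gives |τ_{X×Y}| = 14.


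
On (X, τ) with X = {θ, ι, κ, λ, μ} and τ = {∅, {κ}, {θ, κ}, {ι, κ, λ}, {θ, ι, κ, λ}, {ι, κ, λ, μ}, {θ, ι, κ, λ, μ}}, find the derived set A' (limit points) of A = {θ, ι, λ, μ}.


A' = {ι, λ, μ}

For each x ∈ X, list the open sets U ∈ τ with x ∈ U, then check whether U ∩ (A ∖ {x}) ≠ ∅ for every such U.
  x = θ: open {θ, κ} ∋ x has {θ, κ} ∩ (A ∖ {θ}) = ∅, so x is NOT a limit point.
  x = ι: opens ∋ x are {ι, κ, λ}, {θ, ι, κ, λ}, {ι, κ, λ, μ}, {θ, ι, κ, λ, μ}; each meets A ∖ {ι}, so x IS a limit point.
  x = κ: open {κ} ∋ x has {κ} ∩ (A ∖ {κ}) = ∅, so x is NOT a limit point.
  x = λ: opens ∋ x are {ι, κ, λ}, {θ, ι, κ, λ}, {ι, κ, λ, μ}, {θ, ι, κ, λ, μ}; each meets A ∖ {λ}, so x IS a limit point.
  x = μ: opens ∋ x are {ι, κ, λ, μ}, {θ, ι, κ, λ, μ}; each meets A ∖ {μ}, so x IS a limit point.
Collecting: A' = {ι, λ, μ}.


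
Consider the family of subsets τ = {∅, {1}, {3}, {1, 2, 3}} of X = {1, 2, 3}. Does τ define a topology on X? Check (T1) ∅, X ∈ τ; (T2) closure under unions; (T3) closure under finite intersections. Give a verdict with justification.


τ is NOT a topology on X.

Axiom (T1): ∅ ∈ τ? Yes; X ∈ τ? Yes.
Axiom (T2/T3): check pairwise unions and intersections of members of τ.
Counterexample for (T2): {1} ∪ {3} = {1, 3} ∉ τ. Therefore τ is NOT a topology.
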